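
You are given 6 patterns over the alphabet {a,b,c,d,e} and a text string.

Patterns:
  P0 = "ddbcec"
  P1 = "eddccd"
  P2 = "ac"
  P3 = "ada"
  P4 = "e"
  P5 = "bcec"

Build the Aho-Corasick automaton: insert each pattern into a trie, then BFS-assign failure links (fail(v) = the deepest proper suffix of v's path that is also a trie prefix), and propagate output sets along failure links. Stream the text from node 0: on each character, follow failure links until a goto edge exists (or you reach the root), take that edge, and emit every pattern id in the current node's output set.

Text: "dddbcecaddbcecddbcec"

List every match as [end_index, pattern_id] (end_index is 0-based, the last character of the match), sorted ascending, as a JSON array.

Construct AC machine:
Trie nodes:
  0='ε' goto a→13 b→17 d→1 e→7
  1='d' goto d→2
  2='dd' goto b→3
  3='ddb' goto c→4
  4='ddbc' goto e→5
  5='ddbce' goto c→6
  6='ddbcec' goto ·  [P0 ends]
  7='e' goto d→8  [P4 ends]
  8='ed' goto d→9
  9='edd' goto c→10
  10='eddc' goto c→11
  11='eddcc' goto d→12
  12='eddccd' goto ·  [P1 ends]
  13='a' goto c→14 d→15
  14='ac' goto ·  [P2 ends]
  15='ad' goto a→16
  16='ada' goto ·  [P3 ends]
  17='b' goto c→18
  18='bc' goto e→19
  19='bce' goto c→20
  20='bcec' goto ·  [P5 ends]

Failure links (BFS by depth):
  fail(1) 'd': from fail(0)=0 chase 'd': 0 ⇒ 0;  out=∅∪out(0)=∅
  fail(7) 'e': from fail(0)=0 chase 'e': 0 ⇒ 0;  out={4}∪out(0)={4}
  fail(13) 'a': from fail(0)=0 chase 'a': 0 ⇒ 0;  out=∅∪out(0)=∅
  fail(17) 'b': from fail(0)=0 chase 'b': 0 ⇒ 0;  out=∅∪out(0)=∅
  fail(2) 'dd': from fail(1)=0 chase 'd': 0 ⇒ 1;  out=∅∪out(1)=∅
  fail(8) 'ed': from fail(7)=0 chase 'd': 0 ⇒ 1;  out=∅∪out(1)=∅
  fail(14) 'ac': from fail(13)=0 chase 'c': 0 ⇒ 0;  out={2}∪out(0)={2}
  fail(15) 'ad': from fail(13)=0 chase 'd': 0 ⇒ 1;  out=∅∪out(1)=∅
  fail(18) 'bc': from fail(17)=0 chase 'c': 0 ⇒ 0;  out=∅∪out(0)=∅
  fail(3) 'ddb': from fail(2)=1 chase 'b': 1→0 ⇒ 17;  out=∅∪out(17)=∅
  fail(9) 'edd': from fail(8)=1 chase 'd': 1 ⇒ 2;  out=∅∪out(2)=∅
  fail(16) 'ada': from fail(15)=1 chase 'a': 1→0 ⇒ 13;  out={3}∪out(13)={3}
  fail(19) 'bce': from fail(18)=0 chase 'e': 0 ⇒ 7;  out=∅∪out(7)={4}
  fail(4) 'ddbc': from fail(3)=17 chase 'c': 17 ⇒ 18;  out=∅∪out(18)=∅
  fail(10) 'eddc': from fail(9)=2 chase 'c': 2→1→0 ⇒ 0;  out=∅∪out(0)=∅
  fail(20) 'bcec': from fail(19)=7 chase 'c': 7→0 ⇒ 0;  out={5}∪out(0)={5}
  fail(5) 'ddbce': from fail(4)=18 chase 'e': 18 ⇒ 19;  out=∅∪out(19)={4}
  fail(11) 'eddcc': from fail(10)=0 chase 'c': 0 ⇒ 0;  out=∅∪out(0)=∅
  fail(6) 'ddbcec': from fail(5)=19 chase 'c': 19 ⇒ 20;  out={0}∪out(20)={0,5}
  fail(12) 'eddccd': from fail(11)=0 chase 'd': 0 ⇒ 1;  out={1}∪out(1)={1}

Text stream:
i=0 'd': node 0→1
i=1 'd': node 1→2
i=2 'd': node 2→2 (fail-walked)
i=3 'b': node 2→3
i=4 'c': node 3→4
i=5 'e': node 4→5  ** P4@[5:5]
i=6 'c': node 5→6  ** P0@[1:6],P5@[3:6]
i=7 'a': node 6→13 (fail-walked)
i=8 'd': node 13→15
i=9 'd': node 15→2 (fail-walked)
i=10 'b': node 2→3
i=11 'c': node 3→4
i=12 'e': node 4→5  ** P4@[12:12]
i=13 'c': node 5→6  ** P0@[8:13],P5@[10:13]
i=14 'd': node 6→1 (fail-walked)
i=15 'd': node 1→2
i=16 'b': node 2→3
i=17 'c': node 3→4
i=18 'e': node 4→5  ** P4@[18:18]
i=19 'c': node 5→6  ** P0@[14:19],P5@[16:19]

Result: [[5,4],[6,0],[6,5],[12,4],[13,0],[13,5],[18,4],[19,0],[19,5]]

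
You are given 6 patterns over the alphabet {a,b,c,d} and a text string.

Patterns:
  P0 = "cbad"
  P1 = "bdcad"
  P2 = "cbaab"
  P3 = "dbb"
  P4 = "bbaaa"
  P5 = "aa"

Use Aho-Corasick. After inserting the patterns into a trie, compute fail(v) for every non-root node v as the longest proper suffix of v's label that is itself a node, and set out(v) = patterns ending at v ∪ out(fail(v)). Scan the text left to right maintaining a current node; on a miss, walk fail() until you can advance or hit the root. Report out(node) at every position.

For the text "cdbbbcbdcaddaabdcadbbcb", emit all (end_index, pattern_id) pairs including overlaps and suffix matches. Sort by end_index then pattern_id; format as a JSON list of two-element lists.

Construct AC machine:
Trie (insert patterns):
  0='ε' goto a→19 b→5 c→1 d→12
  1='c' goto b→2
  2='cb' goto a→3
  3='cba' goto a→10 d→4
  4='cbad' goto ·  [P0 ends]
  5='b' goto b→15 d→6
  6='bd' goto c→7
  7='bdc' goto a→8
  8='bdca' goto d→9
  9='bdcad' goto ·  [P1 ends]
  10='cbaa' goto b→11
  11='cbaab' goto ·  [P2 ends]
  12='d' goto b→13
  13='db' goto b→14
  14='dbb' goto ·  [P3 ends]
  15='bb' goto a→16
  16='bba' goto a→17
  17='bbaa' goto a→18
  18='bbaaa' goto ·  [P4 ends]
  19='a' goto a→20
  20='aa' goto ·  [P5 ends]

BFS fail/out derivation:
  fail(1) 'c': from fail(0)=0 chase 'c': 0 ⇒ 0;  out=∅∪out(0)=∅
  fail(5) 'b': from fail(0)=0 chase 'b': 0 ⇒ 0;  out=∅∪out(0)=∅
  fail(12) 'd': from fail(0)=0 chase 'd': 0 ⇒ 0;  out=∅∪out(0)=∅
  fail(19) 'a': from fail(0)=0 chase 'a': 0 ⇒ 0;  out=∅∪out(0)=∅
  fail(2) 'cb': from fail(1)=0 chase 'b': 0 ⇒ 5;  out=∅∪out(5)=∅
  fail(6) 'bd': from fail(5)=0 chase 'd': 0 ⇒ 12;  out=∅∪out(12)=∅
  fail(13) 'db': from fail(12)=0 chase 'b': 0 ⇒ 5;  out=∅∪out(5)=∅
  fail(15) 'bb': from fail(5)=0 chase 'b': 0 ⇒ 5;  out=∅∪out(5)=∅
  fail(20) 'aa': from fail(19)=0 chase 'a': 0 ⇒ 19;  out={5}∪out(19)={5}
  fail(3) 'cba': from fail(2)=5 chase 'a': 5→0 ⇒ 19;  out=∅∪out(19)=∅
  fail(7) 'bdc': from fail(6)=12 chase 'c': 12→0 ⇒ 1;  out=∅∪out(1)=∅
  fail(14) 'dbb': from fail(13)=5 chase 'b': 5 ⇒ 15;  out={3}∪out(15)={3}
  fail(16) 'bba': from fail(15)=5 chase 'a': 5→0 ⇒ 19;  out=∅∪out(19)=∅
  fail(4) 'cbad': from fail(3)=19 chase 'd': 19→0 ⇒ 12;  out={0}∪out(12)={0}
  fail(8) 'bdca': from fail(7)=1 chase 'a': 1→0 ⇒ 19;  out=∅∪out(19)=∅
  fail(10) 'cbaa': from fail(3)=19 chase 'a': 19 ⇒ 20;  out=∅∪out(20)={5}
  fail(17) 'bbaa': from fail(16)=19 chase 'a': 19 ⇒ 20;  out=∅∪out(20)={5}
  fail(9) 'bdcad': from fail(8)=19 chase 'd': 19→0 ⇒ 12;  out={1}∪out(12)={1}
  fail(11) 'cbaab': from fail(10)=20 chase 'b': 20→19→0 ⇒ 5;  out={2}∪out(5)={2}
  fail(18) 'bbaaa': from fail(17)=20 chase 'a': 20→19 ⇒ 20;  out={4}∪out(20)={4,5}

Run:
[0] read 'c'  n0⇒n1
[1] read 'd'  n1⇒n12 ·f
[2] read 'b'  n12⇒n13
[3] read 'b'  n13⇒n14  → match P3@[1:3]
[4] read 'b'  n14⇒n15 ·f
[5] read 'c'  n15⇒n1 ·f
[6] read 'b'  n1⇒n2
[7] read 'd'  n2⇒n6 ·f
[8] read 'c'  n6⇒n7
[9] read 'a'  n7⇒n8
[10] read 'd'  n8⇒n9  → match P1@[6:10]
[11] read 'd'  n9⇒n12 ·f
[12] read 'a'  n12⇒n19 ·f
[13] read 'a'  n19⇒n20  → match P5@[12:13]
[14] read 'b'  n20⇒n5 ·f
[15] read 'd'  n5⇒n6
[16] read 'c'  n6⇒n7
[17] read 'a'  n7⇒n8
[18] read 'd'  n8⇒n9  → match P1@[14:18]
[19] read 'b'  n9⇒n13 ·f
[20] read 'b'  n13⇒n14  → match P3@[18:20]
[21] read 'c'  n14⇒n1 ·f
[22] read 'b'  n1⇒n2

Result: [[3,3],[10,1],[13,5],[18,1],[20,3]]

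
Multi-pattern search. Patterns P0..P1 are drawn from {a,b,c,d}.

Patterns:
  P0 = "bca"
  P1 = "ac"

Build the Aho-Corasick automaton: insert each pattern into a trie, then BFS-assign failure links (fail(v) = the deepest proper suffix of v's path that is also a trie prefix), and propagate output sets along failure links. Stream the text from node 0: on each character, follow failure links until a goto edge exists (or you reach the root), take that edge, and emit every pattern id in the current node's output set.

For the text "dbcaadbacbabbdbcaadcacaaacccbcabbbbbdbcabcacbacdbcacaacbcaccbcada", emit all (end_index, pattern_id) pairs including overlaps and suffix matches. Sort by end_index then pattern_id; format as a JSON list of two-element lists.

Build automaton:
Trie (insert patterns):
  0='ε' goto a→4 b→1
  1='b' goto c→2
  2='bc' goto a→3
  3='bca' goto ·  [P0 ends]
  4='a' goto c→5
  5='ac' goto ·  [P1 ends]

BFS fail/out derivation:
  fail(1) 'b': from fail(0)=0 chase 'b': 0 ⇒ 0;  out=∅∪out(0)=∅
  fail(4) 'a': from fail(0)=0 chase 'a': 0 ⇒ 0;  out=∅∪out(0)=∅
  fail(2) 'bc': from fail(1)=0 chase 'c': 0 ⇒ 0;  out=∅∪out(0)=∅
  fail(5) 'ac': from fail(4)=0 chase 'c': 0 ⇒ 0;  out={1}∪out(0)={1}
  fail(3) 'bca': from fail(2)=0 chase 'a': 0 ⇒ 4;  out={0}∪out(4)={0}

Scan:
pos 0 'd': at 0
pos 1 'b': at 1
pos 2 'c': at 2
pos 3 'a': at 3  emit P0@[1:3]
pos 4 'a': at 4 (fail-walked)
pos 5 'd': at 0 (fail-walked)
pos 6 'b': at 1
pos 7 'a': at 4 (fail-walked)
pos 8 'c': at 5  emit P1@[7:8]
pos 9 'b': at 1 (fail-walked)
pos 10 'a': at 4 (fail-walked)
pos 11 'b': at 1 (fail-walked)
pos 12 'b': at 1 (fail-walked)
pos 13 'd': at 0 (fail-walked)
pos 14 'b': at 1
pos 15 'c': at 2
pos 16 'a': at 3  emit P0@[14:16]
pos 17 'a': at 4 (fail-walked)
pos 18 'd': at 0 (fail-walked)
pos 19 'c': at 0
pos 20 'a': at 4
pos 21 'c': at 5  emit P1@[20:21]
pos 22 'a': at 4 (fail-walked)
pos 23 'a': at 4 (fail-walked)
pos 24 'a': at 4 (fail-walked)
pos 25 'c': at 5  emit P1@[24:25]
pos 26 'c': at 0 (fail-walked)
pos 27 'c': at 0
pos 28 'b': at 1
pos 29 'c': at 2
pos 30 'a': at 3  emit P0@[28:30]
pos 31 'b': at 1 (fail-walked)
pos 32 'b': at 1 (fail-walked)
pos 33 'b': at 1 (fail-walked)
pos 34 'b': at 1 (fail-walked)
pos 35 'b': at 1 (fail-walked)
pos 36 'd': at 0 (fail-walked)
pos 37 'b': at 1
pos 38 'c': at 2
pos 39 'a': at 3  emit P0@[37:39]
pos 40 'b': at 1 (fail-walked)
pos 41 'c': at 2
pos 42 'a': at 3  emit P0@[40:42]
pos 43 'c': at 5 (fail-walked)  emit P1@[42:43]
pos 44 'b': at 1 (fail-walked)
pos 45 'a': at 4 (fail-walked)
pos 46 'c': at 5  emit P1@[45:46]
pos 47 'd': at 0 (fail-walked)
pos 48 'b': at 1
pos 49 'c': at 2
pos 50 'a': at 3  emit P0@[48:50]
pos 51 'c': at 5 (fail-walked)  emit P1@[50:51]
pos 52 'a': at 4 (fail-walked)
pos 53 'a': at 4 (fail-walked)
pos 54 'c': at 5  emit P1@[53:54]
pos 55 'b': at 1 (fail-walked)
pos 56 'c': at 2
pos 57 'a': at 3  emit P0@[55:57]
pos 58 'c': at 5 (fail-walked)  emit P1@[57:58]
pos 59 'c': at 0 (fail-walked)
pos 60 'b': at 1
pos 61 'c': at 2
pos 62 'a': at 3  emit P0@[60:62]
pos 63 'd': at 0 (fail-walked)
pos 64 'a': at 4

All matches (sorted): [[3,0],[8,1],[16,0],[21,1],[25,1],[30,0],[39,0],[42,0],[43,1],[46,1],[50,0],[51,1],[54,1],[57,0],[58,1],[62,0]]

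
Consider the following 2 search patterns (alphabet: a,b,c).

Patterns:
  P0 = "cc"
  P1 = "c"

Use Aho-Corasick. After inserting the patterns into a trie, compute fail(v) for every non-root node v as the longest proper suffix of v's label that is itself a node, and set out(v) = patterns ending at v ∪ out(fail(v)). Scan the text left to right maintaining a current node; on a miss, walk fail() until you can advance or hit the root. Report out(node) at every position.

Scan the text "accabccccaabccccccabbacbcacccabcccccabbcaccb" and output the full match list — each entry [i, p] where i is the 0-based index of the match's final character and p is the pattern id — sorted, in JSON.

Build automaton:
Trie (insert patterns):
  0='ε' goto c→1
  1='c' goto c→2  [P1 ends]
  2='cc' goto ·  [P0 ends]

BFS fail/out derivation:
  n1('c'): parent n0 fail=0; on 'c' 0 → fail=0;  out {1}∪∅={1}
  n2('cc'): parent n1 fail=0; on 'c' 0 → fail=1;  out {0}∪{1}={0,1}

Run:
[0] read 'a'  n0⇒n0
[1] read 'c'  n0⇒n1  emit P1@[1:1]
[2] read 'c'  n1⇒n2  emit P0@[1:2],P1@[2:2]
[3] read 'a'  n2⇒n0 (fail-walked)
[4] read 'b'  n0⇒n0
[5] read 'c'  n0⇒n1  emit P1@[5:5]
[6] read 'c'  n1⇒n2  emit P0@[5:6],P1@[6:6]
[7] read 'c'  n2⇒n2 (fail-walked)  emit P0@[6:7],P1@[7:7]
[8] read 'c'  n2⇒n2 (fail-walked)  emit P0@[7:8],P1@[8:8]
[9] read 'a'  n2⇒n0 (fail-walked)
[10] read 'a'  n0⇒n0
[11] read 'b'  n0⇒n0
[12] read 'c'  n0⇒n1  emit P1@[12:12]
[13] read 'c'  n1⇒n2  emit P0@[12:13],P1@[13:13]
[14] read 'c'  n2⇒n2 (fail-walked)  emit P0@[13:14],P1@[14:14]
[15] read 'c'  n2⇒n2 (fail-walked)  emit P0@[14:15],P1@[15:15]
[16] read 'c'  n2⇒n2 (fail-walked)  emit P0@[15:16],P1@[16:16]
[17] read 'c'  n2⇒n2 (fail-walked)  emit P0@[16:17],P1@[17:17]
[18] read 'a'  n2⇒n0 (fail-walked)
[19] read 'b'  n0⇒n0
[20] read 'b'  n0⇒n0
[21] read 'a'  n0⇒n0
[22] read 'c'  n0⇒n1  emit P1@[22:22]
[23] read 'b'  n1⇒n0 (fail-walked)
[24] read 'c'  n0⇒n1  emit P1@[24:24]
[25] read 'a'  n1⇒n0 (fail-walked)
[26] read 'c'  n0⇒n1  emit P1@[26:26]
[27] read 'c'  n1⇒n2  emit P0@[26:27],P1@[27:27]
[28] read 'c'  n2⇒n2 (fail-walked)  emit P0@[27:28],P1@[28:28]
[29] read 'a'  n2⇒n0 (fail-walked)
[30] read 'b'  n0⇒n0
[31] read 'c'  n0⇒n1  emit P1@[31:31]
[32] read 'c'  n1⇒n2  emit P0@[31:32],P1@[32:32]
[33] read 'c'  n2⇒n2 (fail-walked)  emit P0@[32:33],P1@[33:33]
[34] read 'c'  n2⇒n2 (fail-walked)  emit P0@[33:34],P1@[34:34]
[35] read 'c'  n2⇒n2 (fail-walked)  emit P0@[34:35],P1@[35:35]
[36] read 'a'  n2⇒n0 (fail-walked)
[37] read 'b'  n0⇒n0
[38] read 'b'  n0⇒n0
[39] read 'c'  n0⇒n1  emit P1@[39:39]
[40] read 'a'  n1⇒n0 (fail-walked)
[41] read 'c'  n0⇒n1  emit P1@[41:41]
[42] read 'c'  n1⇒n2  emit P0@[41:42],P1@[42:42]
[43] read 'b'  n2⇒n0 (fail-walked)

Matches: [[1,1],[2,0],[2,1],[5,1],[6,0],[6,1],[7,0],[7,1],[8,0],[8,1],[12,1],[13,0],[13,1],[14,0],[14,1],[15,0],[15,1],[16,0],[16,1],[17,0],[17,1],[22,1],[24,1],[26,1],[27,0],[27,1],[28,0],[28,1],[31,1],[32,0],[32,1],[33,0],[33,1],[34,0],[34,1],[35,0],[35,1],[39,1],[41,1],[42,0],[42,1]]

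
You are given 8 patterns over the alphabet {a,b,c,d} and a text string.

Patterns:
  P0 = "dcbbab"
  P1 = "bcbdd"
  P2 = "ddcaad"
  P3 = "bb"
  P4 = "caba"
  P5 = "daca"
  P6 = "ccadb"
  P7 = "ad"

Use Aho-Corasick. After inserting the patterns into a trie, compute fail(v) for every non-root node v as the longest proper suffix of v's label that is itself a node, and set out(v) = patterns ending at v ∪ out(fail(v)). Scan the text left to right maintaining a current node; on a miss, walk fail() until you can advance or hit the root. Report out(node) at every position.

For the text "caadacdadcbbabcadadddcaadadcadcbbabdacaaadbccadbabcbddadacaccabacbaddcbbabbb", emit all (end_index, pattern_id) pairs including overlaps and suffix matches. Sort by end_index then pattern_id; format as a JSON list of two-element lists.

Build automaton:
Trie (insert patterns):
  n0 'ε': a→29 b→7 c→18 d→1
  n1 'd': a→22 c→2 d→12
  n2 'dc': b→3
  n3 'dcb': b→4
  n4 'dcbb': a→5
  n5 'dcbba': b→6
  n6 'dcbbab': ·  ←P0
  n7 'b': b→17 c→8
  n8 'bc': b→9
  n9 'bcb': d→10
  n10 'bcbd': d→11
  n11 'bcbdd': ·  ←P1
  n12 'dd': c→13
  n13 'ddc': a→14
  n14 'ddca': a→15
  n15 'ddcaa': d→16
  n16 'ddcaad': ·  ←P2
  n17 'bb': ·  ←P3
  n18 'c': a→19 c→25
  n19 'ca': b→20
  n20 'cab': a→21
  n21 'caba': ·  ←P4
  n22 'da': c→23
  n23 'dac': a→24
  n24 'daca': ·  ←P5
  n25 'cc': a→26
  n26 'cca': d→27
  n27 'ccad': b→28
  n28 'ccadb': ·  ←P6
  n29 'a': d→30
  n30 'ad': ·  ←P7

BFS fail/out derivation:
  fail(1) 'd': from fail(0)=0 chase 'd': 0 ⇒ 0;  out=∅∪out(0)=∅
  fail(7) 'b': from fail(0)=0 chase 'b': 0 ⇒ 0;  out=∅∪out(0)=∅
  fail(18) 'c': from fail(0)=0 chase 'c': 0 ⇒ 0;  out=∅∪out(0)=∅
  fail(29) 'a': from fail(0)=0 chase 'a': 0 ⇒ 0;  out=∅∪out(0)=∅
  fail(2) 'dc': from fail(1)=0 chase 'c': 0 ⇒ 18;  out=∅∪out(18)=∅
  fail(8) 'bc': from fail(7)=0 chase 'c': 0 ⇒ 18;  out=∅∪out(18)=∅
  fail(12) 'dd': from fail(1)=0 chase 'd': 0 ⇒ 1;  out=∅∪out(1)=∅
  fail(17) 'bb': from fail(7)=0 chase 'b': 0 ⇒ 7;  out={3}∪out(7)={3}
  fail(19) 'ca': from fail(18)=0 chase 'a': 0 ⇒ 29;  out=∅∪out(29)=∅
  fail(22) 'da': from fail(1)=0 chase 'a': 0 ⇒ 29;  out=∅∪out(29)=∅
  fail(25) 'cc': from fail(18)=0 chase 'c': 0 ⇒ 18;  out=∅∪out(18)=∅
  fail(30) 'ad': from fail(29)=0 chase 'd': 0 ⇒ 1;  out={7}∪out(1)={7}
  fail(3) 'dcb': from fail(2)=18 chase 'b': 18→0 ⇒ 7;  out=∅∪out(7)=∅
  fail(9) 'bcb': from fail(8)=18 chase 'b': 18→0 ⇒ 7;  out=∅∪out(7)=∅
  fail(13) 'ddc': from fail(12)=1 chase 'c': 1 ⇒ 2;  out=∅∪out(2)=∅
  fail(20) 'cab': from fail(19)=29 chase 'b': 29→0 ⇒ 7;  out=∅∪out(7)=∅
  fail(23) 'dac': from fail(22)=29 chase 'c': 29→0 ⇒ 18;  out=∅∪out(18)=∅
  fail(26) 'cca': from fail(25)=18 chase 'a': 18 ⇒ 19;  out=∅∪out(19)=∅
  fail(4) 'dcbb': from fail(3)=7 chase 'b': 7 ⇒ 17;  out=∅∪out(17)={3}
  fail(10) 'bcbd': from fail(9)=7 chase 'd': 7→0 ⇒ 1;  out=∅∪out(1)=∅
  fail(14) 'ddca': from fail(13)=2 chase 'a': 2→18 ⇒ 19;  out=∅∪out(19)=∅
  fail(21) 'caba': from fail(20)=7 chase 'a': 7→0 ⇒ 29;  out={4}∪out(29)={4}
  fail(24) 'daca': from fail(23)=18 chase 'a': 18 ⇒ 19;  out={5}∪out(19)={5}
  fail(27) 'ccad': from fail(26)=19 chase 'd': 19→29 ⇒ 30;  out=∅∪out(30)={7}
  fail(5) 'dcbba': from fail(4)=17 chase 'a': 17→7→0 ⇒ 29;  out=∅∪out(29)=∅
  fail(11) 'bcbdd': from fail(10)=1 chase 'd': 1 ⇒ 12;  out={1}∪out(12)={1}
  fail(15) 'ddcaa': from fail(14)=19 chase 'a': 19→29→0 ⇒ 29;  out=∅∪out(29)=∅
  fail(28) 'ccadb': from fail(27)=30 chase 'b': 30→1→0 ⇒ 7;  out={6}∪out(7)={6}
  fail(6) 'dcbbab': from fail(5)=29 chase 'b': 29→0 ⇒ 7;  out={0}∪out(7)={0}
  fail(16) 'ddcaad': from fail(15)=29 chase 'd': 29 ⇒ 30;  out={2}∪out(30)={2,7}

Scan:
pos 0 'c': at 18
pos 1 'a': at 19
pos 2 'a': at 29 (via fail)
pos 3 'd': at 30  ** P7@[2:3]
pos 4 'a': at 22 (via fail)
pos 5 'c': at 23
pos 6 'd': at 1 (via fail)
pos 7 'a': at 22
pos 8 'd': at 30 (via fail)  ** P7@[7:8]
pos 9 'c': at 2 (via fail)
pos 10 'b': at 3
pos 11 'b': at 4  ** P3@[10:11]
pos 12 'a': at 5
pos 13 'b': at 6  ** P0@[8:13]
pos 14 'c': at 8 (via fail)
pos 15 'a': at 19 (via fail)
pos 16 'd': at 30 (via fail)  ** P7@[15:16]
pos 17 'a': at 22 (via fail)
pos 18 'd': at 30 (via fail)  ** P7@[17:18]
pos 19 'd': at 12 (via fail)
pos 20 'd': at 12 (via fail)
pos 21 'c': at 13
pos 22 'a': at 14
pos 23 'a': at 15
pos 24 'd': at 16  ** P2@[19:24],P7@[23:24]
pos 25 'a': at 22 (via fail)
pos 26 'd': at 30 (via fail)  ** P7@[25:26]
pos 27 'c': at 2 (via fail)
pos 28 'a': at 19 (via fail)
pos 29 'd': at 30 (via fail)  ** P7@[28:29]
pos 30 'c': at 2 (via fail)
pos 31 'b': at 3
pos 32 'b': at 4  ** P3@[31:32]
pos 33 'a': at 5
pos 34 'b': at 6  ** P0@[29:34]
pos 35 'd': at 1 (via fail)
pos 36 'a': at 22
pos 37 'c': at 23
pos 38 'a': at 24  ** P5@[35:38]
pos 39 'a': at 29 (via fail)
pos 40 'a': at 29 (via fail)
pos 41 'd': at 30  ** P7@[40:41]
pos 42 'b': at 7 (via fail)
pos 43 'c': at 8
pos 44 'c': at 25 (via fail)
pos 45 'a': at 26
pos 46 'd': at 27  ** P7@[45:46]
pos 47 'b': at 28  ** P6@[43:47]
pos 48 'a': at 29 (via fail)
pos 49 'b': at 7 (via fail)
pos 50 'c': at 8
pos 51 'b': at 9
pos 52 'd': at 10
pos 53 'd': at 11  ** P1@[49:53]
pos 54 'a': at 22 (via fail)
pos 55 'd': at 30 (via fail)  ** P7@[54:55]
pos 56 'a': at 22 (via fail)
pos 57 'c': at 23
pos 58 'a': at 24  ** P5@[55:58]
pos 59 'c': at 18 (via fail)
pos 60 'c': at 25
pos 61 'a': at 26
pos 62 'b': at 20 (via fail)
pos 63 'a': at 21  ** P4@[60:63]
pos 64 'c': at 18 (via fail)
pos 65 'b': at 7 (via fail)
pos 66 'a': at 29 (via fail)
pos 67 'd': at 30  ** P7@[66:67]
pos 68 'd': at 12 (via fail)
pos 69 'c': at 13
pos 70 'b': at 3 (via fail)
pos 71 'b': at 4  ** P3@[70:71]
pos 72 'a': at 5
pos 73 'b': at 6  ** P0@[68:73]
pos 74 'b': at 17 (via fail)  ** P3@[73:74]
pos 75 'b': at 17 (via fail)  ** P3@[74:75]

Matches: [[3,7],[8,7],[11,3],[13,0],[16,7],[18,7],[24,2],[24,7],[26,7],[29,7],[32,3],[34,0],[38,5],[41,7],[46,7],[47,6],[53,1],[55,7],[58,5],[63,4],[67,7],[71,3],[73,0],[74,3],[75,3]]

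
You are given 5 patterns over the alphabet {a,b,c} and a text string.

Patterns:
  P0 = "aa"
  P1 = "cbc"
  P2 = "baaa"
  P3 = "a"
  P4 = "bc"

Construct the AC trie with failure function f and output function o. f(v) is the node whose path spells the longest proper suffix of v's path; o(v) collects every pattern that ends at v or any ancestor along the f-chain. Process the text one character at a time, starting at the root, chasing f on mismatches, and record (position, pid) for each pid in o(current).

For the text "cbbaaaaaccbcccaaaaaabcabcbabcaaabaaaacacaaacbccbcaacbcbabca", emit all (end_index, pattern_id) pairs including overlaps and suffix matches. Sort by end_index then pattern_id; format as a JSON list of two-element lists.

Construct AC machine:
Trie nodes:
  n0 'ε': a→1 b→6 c→3
  n1 'a': a→2  [P3 ends]
  n2 'aa': ·  [P0 ends]
  n3 'c': b→4
  n4 'cb': c→5
  n5 'cbc': ·  [P1 ends]
  n6 'b': a→7 c→10
  n7 'ba': a→8
  n8 'baa': a→9
  n9 'baaa': ·  [P2 ends]
  n10 'bc': ·  [P4 ends]

BFS fail/out derivation:
  fail(1) 'a': from fail(0)=0 chase 'a': 0 ⇒ 0;  out={3}∪out(0)={3}
  fail(3) 'c': from fail(0)=0 chase 'c': 0 ⇒ 0;  out=∅∪out(0)=∅
  fail(6) 'b': from fail(0)=0 chase 'b': 0 ⇒ 0;  out=∅∪out(0)=∅
  fail(2) 'aa': from fail(1)=0 chase 'a': 0 ⇒ 1;  out={0}∪out(1)={0,3}
  fail(4) 'cb': from fail(3)=0 chase 'b': 0 ⇒ 6;  out=∅∪out(6)=∅
  fail(7) 'ba': from fail(6)=0 chase 'a': 0 ⇒ 1;  out=∅∪out(1)={3}
  fail(10) 'bc': from fail(6)=0 chase 'c': 0 ⇒ 3;  out={4}∪out(3)={4}
  fail(5) 'cbc': from fail(4)=6 chase 'c': 6 ⇒ 10;  out={1}∪out(10)={1,4}
  fail(8) 'baa': from fail(7)=1 chase 'a': 1 ⇒ 2;  out=∅∪out(2)={0,3}
  fail(9) 'baaa': from fail(8)=2 chase 'a': 2→1 ⇒ 2;  out={2}∪out(2)={0,2,3}

Run:
pos 0 'c': at 3
pos 1 'b': at 4
pos 2 'b': at 6 (via fail)
pos 3 'a': at 7  emit P3@[3:3]
pos 4 'a': at 8  emit P0@[3:4],P3@[4:4]
pos 5 'a': at 9  emit P0@[4:5],P2@[2:5],P3@[5:5]
pos 6 'a': at 2 (via fail)  emit P0@[5:6],P3@[6:6]
pos 7 'a': at 2 (via fail)  emit P0@[6:7],P3@[7:7]
pos 8 'c': at 3 (via fail)
pos 9 'c': at 3 (via fail)
pos 10 'b': at 4
pos 11 'c': at 5  emit P1@[9:11],P4@[10:11]
pos 12 'c': at 3 (via fail)
pos 13 'c': at 3 (via fail)
pos 14 'a': at 1 (via fail)  emit P3@[14:14]
pos 15 'a': at 2  emit P0@[14:15],P3@[15:15]
pos 16 'a': at 2 (via fail)  emit P0@[15:16],P3@[16:16]
pos 17 'a': at 2 (via fail)  emit P0@[16:17],P3@[17:17]
pos 18 'a': at 2 (via fail)  emit P0@[17:18],P3@[18:18]
pos 19 'a': at 2 (via fail)  emit P0@[18:19],P3@[19:19]
pos 20 'b': at 6 (via fail)
pos 21 'c': at 10  emit P4@[20:21]
pos 22 'a': at 1 (via fail)  emit P3@[22:22]
pos 23 'b': at 6 (via fail)
pos 24 'c': at 10  emit P4@[23:24]
pos 25 'b': at 4 (via fail)
pos 26 'a': at 7 (via fail)  emit P3@[26:26]
pos 27 'b': at 6 (via fail)
pos 28 'c': at 10  emit P4@[27:28]
pos 29 'a': at 1 (via fail)  emit P3@[29:29]
pos 30 'a': at 2  emit P0@[29:30],P3@[30:30]
pos 31 'a': at 2 (via fail)  emit P0@[30:31],P3@[31:31]
pos 32 'b': at 6 (via fail)
pos 33 'a': at 7  emit P3@[33:33]
pos 34 'a': at 8  emit P0@[33:34],P3@[34:34]
pos 35 'a': at 9  emit P0@[34:35],P2@[32:35],P3@[35:35]
pos 36 'a': at 2 (via fail)  emit P0@[35:36],P3@[36:36]
pos 37 'c': at 3 (via fail)
pos 38 'a': at 1 (via fail)  emit P3@[38:38]
pos 39 'c': at 3 (via fail)
pos 40 'a': at 1 (via fail)  emit P3@[40:40]
pos 41 'a': at 2  emit P0@[40:41],P3@[41:41]
pos 42 'a': at 2 (via fail)  emit P0@[41:42],P3@[42:42]
pos 43 'c': at 3 (via fail)
pos 44 'b': at 4
pos 45 'c': at 5  emit P1@[43:45],P4@[44:45]
pos 46 'c': at 3 (via fail)
pos 47 'b': at 4
pos 48 'c': at 5  emit P1@[46:48],P4@[47:48]
pos 49 'a': at 1 (via fail)  emit P3@[49:49]
pos 50 'a': at 2  emit P0@[49:50],P3@[50:50]
pos 51 'c': at 3 (via fail)
pos 52 'b': at 4
pos 53 'c': at 5  emit P1@[51:53],P4@[52:53]
pos 54 'b': at 4 (via fail)
pos 55 'a': at 7 (via fail)  emit P3@[55:55]
pos 56 'b': at 6 (via fail)
pos 57 'c': at 10  emit P4@[56:57]
pos 58 'a': at 1 (via fail)  emit P3@[58:58]

Result: [[3,3],[4,0],[4,3],[5,0],[5,2],[5,3],[6,0],[6,3],[7,0],[7,3],[11,1],[11,4],[14,3],[15,0],[15,3],[16,0],[16,3],[17,0],[17,3],[18,0],[18,3],[19,0],[19,3],[21,4],[22,3],[24,4],[26,3],[28,4],[29,3],[30,0],[30,3],[31,0],[31,3],[33,3],[34,0],[34,3],[35,0],[35,2],[35,3],[36,0],[36,3],[38,3],[40,3],[41,0],[41,3],[42,0],[42,3],[45,1],[45,4],[48,1],[48,4],[49,3],[50,0],[50,3],[53,1],[53,4],[55,3],[57,4],[58,3]]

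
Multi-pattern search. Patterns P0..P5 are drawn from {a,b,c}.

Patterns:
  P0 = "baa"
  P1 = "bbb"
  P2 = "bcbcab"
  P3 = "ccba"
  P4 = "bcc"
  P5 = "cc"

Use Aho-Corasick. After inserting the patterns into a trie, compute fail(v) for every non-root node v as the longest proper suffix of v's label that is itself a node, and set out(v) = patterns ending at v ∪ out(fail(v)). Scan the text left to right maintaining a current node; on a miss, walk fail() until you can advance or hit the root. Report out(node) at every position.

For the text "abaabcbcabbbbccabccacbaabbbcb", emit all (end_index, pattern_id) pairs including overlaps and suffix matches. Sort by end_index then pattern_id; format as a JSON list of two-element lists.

Construct AC machine:
Trie nodes:
  n0 'ε': b→1 c→11
  n1 'b': a→2 b→4 c→6
  n2 'ba': a→3
  n3 'baa': ·  ←P0
  n4 'bb': b→5
  n5 'bbb': ·  ←P1
  n6 'bc': b→7 c→15
  n7 'bcb': c→8
  n8 'bcbc': a→9
  n9 'bcbca': b→10
  n10 'bcbcab': ·  ←P2
  n11 'c': c→12
  n12 'cc': b→13  ←P5
  n13 'ccb': a→14
  n14 'ccba': ·  ←P3
  n15 'bcc': ·  ←P4

BFS fail/out derivation:
  fail(1) 'b': from fail(0)=0 chase 'b': 0 ⇒ 0;  out=∅∪out(0)=∅
  fail(11) 'c': from fail(0)=0 chase 'c': 0 ⇒ 0;  out=∅∪out(0)=∅
  fail(2) 'ba': from fail(1)=0 chase 'a': 0 ⇒ 0;  out=∅∪out(0)=∅
  fail(4) 'bb': from fail(1)=0 chase 'b': 0 ⇒ 1;  out=∅∪out(1)=∅
  fail(6) 'bc': from fail(1)=0 chase 'c': 0 ⇒ 11;  out=∅∪out(11)=∅
  fail(12) 'cc': from fail(11)=0 chase 'c': 0 ⇒ 11;  out={5}∪out(11)={5}
  fail(3) 'baa': from fail(2)=0 chase 'a': 0 ⇒ 0;  out={0}∪out(0)={0}
  fail(5) 'bbb': from fail(4)=1 chase 'b': 1 ⇒ 4;  out={1}∪out(4)={1}
  fail(7) 'bcb': from fail(6)=11 chase 'b': 11→0 ⇒ 1;  out=∅∪out(1)=∅
  fail(13) 'ccb': from fail(12)=11 chase 'b': 11→0 ⇒ 1;  out=∅∪out(1)=∅
  fail(15) 'bcc': from fail(6)=11 chase 'c': 11 ⇒ 12;  out={4}∪out(12)={4,5}
  fail(8) 'bcbc': from fail(7)=1 chase 'c': 1 ⇒ 6;  out=∅∪out(6)=∅
  fail(14) 'ccba': from fail(13)=1 chase 'a': 1 ⇒ 2;  out={3}∪out(2)={3}
  fail(9) 'bcbca': from fail(8)=6 chase 'a': 6→11→0 ⇒ 0;  out=∅∪out(0)=∅
  fail(10) 'bcbcab': from fail(9)=0 chase 'b': 0 ⇒ 1;  out={2}∪out(1)={2}

Run:
[0] read 'a'  n0⇒n0
[1] read 'b'  n0⇒n1
[2] read 'a'  n1⇒n2
[3] read 'a'  n2⇒n3  emit P0@[1:3]
[4] read 'b'  n3⇒n1 (fail-walked)
[5] read 'c'  n1⇒n6
[6] read 'b'  n6⇒n7
[7] read 'c'  n7⇒n8
[8] read 'a'  n8⇒n9
[9] read 'b'  n9⇒n10  emit P2@[4:9]
[10] read 'b'  n10⇒n4 (fail-walked)
[11] read 'b'  n4⇒n5  emit P1@[9:11]
[12] read 'b'  n5⇒n5 (fail-walked)  emit P1@[10:12]
[13] read 'c'  n5⇒n6 (fail-walked)
[14] read 'c'  n6⇒n15  emit P4@[12:14],P5@[13:14]
[15] read 'a'  n15⇒n0 (fail-walked)
[16] read 'b'  n0⇒n1
[17] read 'c'  n1⇒n6
[18] read 'c'  n6⇒n15  emit P4@[16:18],P5@[17:18]
[19] read 'a'  n15⇒n0 (fail-walked)
[20] read 'c'  n0⇒n11
[21] read 'b'  n11⇒n1 (fail-walked)
[22] read 'a'  n1⇒n2
[23] read 'a'  n2⇒n3  emit P0@[21:23]
[24] read 'b'  n3⇒n1 (fail-walked)
[25] read 'b'  n1⇒n4
[26] read 'b'  n4⇒n5  emit P1@[24:26]
[27] read 'c'  n5⇒n6 (fail-walked)
[28] read 'b'  n6⇒n7

Result: [[3,0],[9,2],[11,1],[12,1],[14,4],[14,5],[18,4],[18,5],[23,0],[26,1]]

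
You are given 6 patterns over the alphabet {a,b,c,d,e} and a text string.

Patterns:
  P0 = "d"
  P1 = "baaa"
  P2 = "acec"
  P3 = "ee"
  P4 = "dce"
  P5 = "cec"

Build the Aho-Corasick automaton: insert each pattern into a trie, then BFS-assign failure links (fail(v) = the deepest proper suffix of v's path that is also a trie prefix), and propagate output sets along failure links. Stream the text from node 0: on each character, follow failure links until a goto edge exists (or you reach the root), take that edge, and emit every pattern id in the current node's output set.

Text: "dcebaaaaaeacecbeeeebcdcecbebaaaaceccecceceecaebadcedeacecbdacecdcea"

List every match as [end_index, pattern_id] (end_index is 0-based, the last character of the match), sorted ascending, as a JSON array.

Build:
Trie (insert patterns):
  n0 'ε': a→6 b→2 c→14 d→1 e→10
  n1 'd': c→12  ←P0
  n2 'b': a→3
  n3 'ba': a→4
  n4 'baa': a→5
  n5 'baaa': ·  ←P1
  n6 'a': c→7
  n7 'ac': e→8
  n8 'ace': c→9
  n9 'acec': ·  ←P2
  n10 'e': e→11
  n11 'ee': ·  ←P3
  n12 'dc': e→13
  n13 'dce': ·  ←P4
  n14 'c': e→15
  n15 'ce': c→16
  n16 'cec': ·  ←P5

BFS fail/out derivation:
  n1('d'): parent n0 fail=0; on 'd' 0 → fail=0;  out {0}∪∅={0}
  n2('b'): parent n0 fail=0; on 'b' 0 → fail=0;  out ∅∪∅=∅
  n6('a'): parent n0 fail=0; on 'a' 0 → fail=0;  out ∅∪∅=∅
  n10('e'): parent n0 fail=0; on 'e' 0 → fail=0;  out ∅∪∅=∅
  n14('c'): parent n0 fail=0; on 'c' 0 → fail=0;  out ∅∪∅=∅
  n3('ba'): parent n2 fail=0; on 'a' 0 → fail=6;  out ∅∪∅=∅
  n7('ac'): parent n6 fail=0; on 'c' 0 → fail=14;  out ∅∪∅=∅
  n11('ee'): parent n10 fail=0; on 'e' 0 → fail=10;  out {3}∪∅={3}
  n12('dc'): parent n1 fail=0; on 'c' 0 → fail=14;  out ∅∪∅=∅
  n15('ce'): parent n14 fail=0; on 'e' 0 → fail=10;  out ∅∪∅=∅
  n4('baa'): parent n3 fail=6; on 'a' 6→0 → fail=6;  out ∅∪∅=∅
  n8('ace'): parent n7 fail=14; on 'e' 14 → fail=15;  out ∅∪∅=∅
  n13('dce'): parent n12 fail=14; on 'e' 14 → fail=15;  out {4}∪∅={4}
  n16('cec'): parent n15 fail=10; on 'c' 10→0 → fail=14;  out {5}∪∅={5}
  n5('baaa'): parent n4 fail=6; on 'a' 6→0 → fail=6;  out {1}∪∅={1}
  n9('acec'): parent n8 fail=15; on 'c' 15 → fail=16;  out {2}∪{5}={2,5}

Run:
i=0 'd': node 0→1  ** P0@[0:0]
i=1 'c': node 1→12
i=2 'e': node 12→13  ** P4@[0:2]
i=3 'b': node 13→2 (fail-walked)
i=4 'a': node 2→3
i=5 'a': node 3→4
i=6 'a': node 4→5  ** P1@[3:6]
i=7 'a': node 5→6 (fail-walked)
i=8 'a': node 6→6 (fail-walked)
i=9 'e': node 6→10 (fail-walked)
i=10 'a': node 10→6 (fail-walked)
i=11 'c': node 6→7
i=12 'e': node 7→8
i=13 'c': node 8→9  ** P2@[10:13],P5@[11:13]
i=14 'b': node 9→2 (fail-walked)
i=15 'e': node 2→10 (fail-walked)
i=16 'e': node 10→11  ** P3@[15:16]
i=17 'e': node 11→11 (fail-walked)  ** P3@[16:17]
i=18 'e': node 11→11 (fail-walked)  ** P3@[17:18]
i=19 'b': node 11→2 (fail-walked)
i=20 'c': node 2→14 (fail-walked)
i=21 'd': node 14→1 (fail-walked)  ** P0@[21:21]
i=22 'c': node 1→12
i=23 'e': node 12→13  ** P4@[21:23]
i=24 'c': node 13→16 (fail-walked)  ** P5@[22:24]
i=25 'b': node 16→2 (fail-walked)
i=26 'e': node 2→10 (fail-walked)
i=27 'b': node 10→2 (fail-walked)
i=28 'a': node 2→3
i=29 'a': node 3→4
i=30 'a': node 4→5  ** P1@[27:30]
i=31 'a': node 5→6 (fail-walked)
i=32 'c': node 6→7
i=33 'e': node 7→8
i=34 'c': node 8→9  ** P2@[31:34],P5@[32:34]
i=35 'c': node 9→14 (fail-walked)
i=36 'e': node 14→15
i=37 'c': node 15→16  ** P5@[35:37]
i=38 'c': node 16→14 (fail-walked)
i=39 'e': node 14→15
i=40 'c': node 15→16  ** P5@[38:40]
i=41 'e': node 16→15 (fail-walked)
i=42 'e': node 15→11 (fail-walked)  ** P3@[41:42]
i=43 'c': node 11→14 (fail-walked)
i=44 'a': node 14→6 (fail-walked)
i=45 'e': node 6→10 (fail-walked)
i=46 'b': node 10→2 (fail-walked)
i=47 'a': node 2→3
i=48 'd': node 3→1 (fail-walked)  ** P0@[48:48]
i=49 'c': node 1→12
i=50 'e': node 12→13  ** P4@[48:50]
i=51 'd': node 13→1 (fail-walked)  ** P0@[51:51]
i=52 'e': node 1→10 (fail-walked)
i=53 'a': node 10→6 (fail-walked)
i=54 'c': node 6→7
i=55 'e': node 7→8
i=56 'c': node 8→9  ** P2@[53:56],P5@[54:56]
i=57 'b': node 9→2 (fail-walked)
i=58 'd': node 2→1 (fail-walked)  ** P0@[58:58]
i=59 'a': node 1→6 (fail-walked)
i=60 'c': node 6→7
i=61 'e': node 7→8
i=62 'c': node 8→9  ** P2@[59:62],P5@[60:62]
i=63 'd': node 9→1 (fail-walked)  ** P0@[63:63]
i=64 'c': node 1→12
i=65 'e': node 12→13  ** P4@[63:65]
i=66 'a': node 13→6 (fail-walked)

All matches (sorted): [[0,0],[2,4],[6,1],[13,2],[13,5],[16,3],[17,3],[18,3],[21,0],[23,4],[24,5],[30,1],[34,2],[34,5],[37,5],[40,5],[42,3],[48,0],[50,4],[51,0],[56,2],[56,5],[58,0],[62,2],[62,5],[63,0],[65,4]]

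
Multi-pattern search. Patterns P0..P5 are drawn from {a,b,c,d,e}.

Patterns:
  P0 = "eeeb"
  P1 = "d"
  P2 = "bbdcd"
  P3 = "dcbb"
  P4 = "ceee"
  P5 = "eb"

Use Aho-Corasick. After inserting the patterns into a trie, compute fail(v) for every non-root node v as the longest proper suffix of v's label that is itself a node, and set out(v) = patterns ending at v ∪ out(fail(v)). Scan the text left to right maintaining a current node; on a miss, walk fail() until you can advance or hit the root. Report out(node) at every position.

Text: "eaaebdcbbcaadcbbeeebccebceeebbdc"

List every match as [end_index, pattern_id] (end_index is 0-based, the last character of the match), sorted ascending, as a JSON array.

Build:
Trie nodes:
  n0 'ε': b→6 c→14 d→5 e→1
  n1 'e': b→18 e→2
  n2 'ee': e→3
  n3 'eee': b→4
  n4 'eeeb': ·  ←P0
  n5 'd': c→11  ←P1
  n6 'b': b→7
  n7 'bb': d→8
  n8 'bbd': c→9
  n9 'bbdc': d→10
  n10 'bbdcd': ·  ←P2
  n11 'dc': b→12
  n12 'dcb': b→13
  n13 'dcbb': ·  ←P3
  n14 'c': e→15
  n15 'ce': e→16
  n16 'cee': e→17
  n17 'ceee': ·  ←P4
  n18 'eb': ·  ←P5

BFS fail/out derivation:
  n1('e'): parent n0 fail=0; on 'e' 0 → fail=0;  out ∅∪∅=∅
  n5('d'): parent n0 fail=0; on 'd' 0 → fail=0;  out {1}∪∅={1}
  n6('b'): parent n0 fail=0; on 'b' 0 → fail=0;  out ∅∪∅=∅
  n14('c'): parent n0 fail=0; on 'c' 0 → fail=0;  out ∅∪∅=∅
  n2('ee'): parent n1 fail=0; on 'e' 0 → fail=1;  out ∅∪∅=∅
  n7('bb'): parent n6 fail=0; on 'b' 0 → fail=6;  out ∅∪∅=∅
  n11('dc'): parent n5 fail=0; on 'c' 0 → fail=14;  out ∅∪∅=∅
  n15('ce'): parent n14 fail=0; on 'e' 0 → fail=1;  out ∅∪∅=∅
  n18('eb'): parent n1 fail=0; on 'b' 0 → fail=6;  out {5}∪∅={5}
  n3('eee'): parent n2 fail=1; on 'e' 1 → fail=2;  out ∅∪∅=∅
  n8('bbd'): parent n7 fail=6; on 'd' 6→0 → fail=5;  out ∅∪{1}={1}
  n12('dcb'): parent n11 fail=14; on 'b' 14→0 → fail=6;  out ∅∪∅=∅
  n16('cee'): parent n15 fail=1; on 'e' 1 → fail=2;  out ∅∪∅=∅
  n4('eeeb'): parent n3 fail=2; on 'b' 2→1 → fail=18;  out {0}∪{5}={0,5}
  n9('bbdc'): parent n8 fail=5; on 'c' 5 → fail=11;  out ∅∪∅=∅
  n13('dcbb'): parent n12 fail=6; on 'b' 6 → fail=7;  out {3}∪∅={3}
  n17('ceee'): parent n16 fail=2; on 'e' 2 → fail=3;  out {4}∪∅={4}
  n10('bbdcd'): parent n9 fail=11; on 'd' 11→14→0 → fail=5;  out {2}∪{1}={1,2}

Scan:
pos 0 'e': at 1
pos 1 'a': at 0 (via fail)
pos 2 'a': at 0
pos 3 'e': at 1
pos 4 'b': at 18  → match P5@[3:4]
pos 5 'd': at 5 (via fail)  → match P1@[5:5]
pos 6 'c': at 11
pos 7 'b': at 12
pos 8 'b': at 13  → match P3@[5:8]
pos 9 'c': at 14 (via fail)
pos 10 'a': at 0 (via fail)
pos 11 'a': at 0
pos 12 'd': at 5  → match P1@[12:12]
pos 13 'c': at 11
pos 14 'b': at 12
pos 15 'b': at 13  → match P3@[12:15]
pos 16 'e': at 1 (via fail)
pos 17 'e': at 2
pos 18 'e': at 3
pos 19 'b': at 4  → match P0@[16:19],P5@[18:19]
pos 20 'c': at 14 (via fail)
pos 21 'c': at 14 (via fail)
pos 22 'e': at 15
pos 23 'b': at 18 (via fail)  → match P5@[22:23]
pos 24 'c': at 14 (via fail)
pos 25 'e': at 15
pos 26 'e': at 16
pos 27 'e': at 17  → match P4@[24:27]
pos 28 'b': at 4 (via fail)  → match P0@[25:28],P5@[27:28]
pos 29 'b': at 7 (via fail)
pos 30 'd': at 8  → match P1@[30:30]
pos 31 'c': at 9

Matches: [[4,5],[5,1],[8,3],[12,1],[15,3],[19,0],[19,5],[23,5],[27,4],[28,0],[28,5],[30,1]]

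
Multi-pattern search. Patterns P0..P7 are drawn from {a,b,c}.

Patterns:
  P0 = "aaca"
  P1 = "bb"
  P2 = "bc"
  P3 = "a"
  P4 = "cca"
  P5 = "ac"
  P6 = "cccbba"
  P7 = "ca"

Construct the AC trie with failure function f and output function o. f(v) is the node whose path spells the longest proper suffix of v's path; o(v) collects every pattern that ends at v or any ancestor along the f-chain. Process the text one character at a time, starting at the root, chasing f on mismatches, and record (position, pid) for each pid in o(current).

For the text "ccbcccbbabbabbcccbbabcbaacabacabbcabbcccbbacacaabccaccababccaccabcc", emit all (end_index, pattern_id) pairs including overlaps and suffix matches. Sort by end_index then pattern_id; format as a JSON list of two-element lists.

Build:
Trie nodes:
  0='ε' goto a→1 b→5 c→8
  1='a' goto a→2 c→11  [P3 ends]
  2='aa' goto c→3
  3='aac' goto a→4
  4='aaca' goto ·  [P0 ends]
  5='b' goto b→6 c→7
  6='bb' goto ·  [P1 ends]
  7='bc' goto ·  [P2 ends]
  8='c' goto a→16 c→9
  9='cc' goto a→10 c→12
  10='cca' goto ·  [P4 ends]
  11='ac' goto ·  [P5 ends]
  12='ccc' goto b→13
  13='cccb' goto b→14
  14='cccbb' goto a→15
  15='cccbba' goto ·  [P6 ends]
  16='ca' goto ·  [P7 ends]

BFS fail/out derivation:
  n1('a'): parent n0 fail=0; on 'a' 0 → fail=0;  out {3}∪∅={3}
  n5('b'): parent n0 fail=0; on 'b' 0 → fail=0;  out ∅∪∅=∅
  n8('c'): parent n0 fail=0; on 'c' 0 → fail=0;  out ∅∪∅=∅
  n2('aa'): parent n1 fail=0; on 'a' 0 → fail=1;  out ∅∪{3}={3}
  n6('bb'): parent n5 fail=0; on 'b' 0 → fail=5;  out {1}∪∅={1}
  n7('bc'): parent n5 fail=0; on 'c' 0 → fail=8;  out {2}∪∅={2}
  n9('cc'): parent n8 fail=0; on 'c' 0 → fail=8;  out ∅∪∅=∅
  n11('ac'): parent n1 fail=0; on 'c' 0 → fail=8;  out {5}∪∅={5}
  n16('ca'): parent n8 fail=0; on 'a' 0 → fail=1;  out {7}∪{3}={3,7}
  n3('aac'): parent n2 fail=1; on 'c' 1 → fail=11;  out ∅∪{5}={5}
  n10('cca'): parent n9 fail=8; on 'a' 8 → fail=16;  out {4}∪{3,7}={3,4,7}
  n12('ccc'): parent n9 fail=8; on 'c' 8 → fail=9;  out ∅∪∅=∅
  n4('aaca'): parent n3 fail=11; on 'a' 11→8 → fail=16;  out {0}∪{3,7}={0,3,7}
  n13('cccb'): parent n12 fail=9; on 'b' 9→8→0 → fail=5;  out ∅∪∅=∅
  n14('cccbb'): parent n13 fail=5; on 'b' 5 → fail=6;  out ∅∪{1}={1}
  n15('cccbba'): parent n14 fail=6; on 'a' 6→5→0 → fail=1;  out {6}∪{3}={3,6}

Run:
[0] read 'c'  n0⇒n8
[1] read 'c'  n8⇒n9
[2] read 'b'  n9⇒n5 (via fail)
[3] read 'c'  n5⇒n7  → match P2@[2:3]
[4] read 'c'  n7⇒n9 (via fail)
[5] read 'c'  n9⇒n12
[6] read 'b'  n12⇒n13
[7] read 'b'  n13⇒n14  → match P1@[6:7]
[8] read 'a'  n14⇒n15  → match P3@[8:8],P6@[3:8]
[9] read 'b'  n15⇒n5 (via fail)
[10] read 'b'  n5⇒n6  → match P1@[9:10]
[11] read 'a'  n6⇒n1 (via fail)  → match P3@[11:11]
[12] read 'b'  n1⇒n5 (via fail)
[13] read 'b'  n5⇒n6  → match P1@[12:13]
[14] read 'c'  n6⇒n7 (via fail)  → match P2@[13:14]
[15] read 'c'  n7⇒n9 (via fail)
[16] read 'c'  n9⇒n12
[17] read 'b'  n12⇒n13
[18] read 'b'  n13⇒n14  → match P1@[17:18]
[19] read 'a'  n14⇒n15  → match P3@[19:19],P6@[14:19]
[20] read 'b'  n15⇒n5 (via fail)
[21] read 'c'  n5⇒n7  → match P2@[20:21]
[22] read 'b'  n7⇒n5 (via fail)
[23] read 'a'  n5⇒n1 (via fail)  → match P3@[23:23]
[24] read 'a'  n1⇒n2  → match P3@[24:24]
[25] read 'c'  n2⇒n3  → match P5@[24:25]
[26] read 'a'  n3⇒n4  → match P0@[23:26],P3@[26:26],P7@[25:26]
[27] read 'b'  n4⇒n5 (via fail)
[28] read 'a'  n5⇒n1 (via fail)  → match P3@[28:28]
[29] read 'c'  n1⇒n11  → match P5@[28:29]
[30] read 'a'  n11⇒n16 (via fail)  → match P3@[30:30],P7@[29:30]
[31] read 'b'  n16⇒n5 (via fail)
[32] read 'b'  n5⇒n6  → match P1@[31:32]
[33] read 'c'  n6⇒n7 (via fail)  → match P2@[32:33]
[34] read 'a'  n7⇒n16 (via fail)  → match P3@[34:34],P7@[33:34]
[35] read 'b'  n16⇒n5 (via fail)
[36] read 'b'  n5⇒n6  → match P1@[35:36]
[37] read 'c'  n6⇒n7 (via fail)  → match P2@[36:37]
[38] read 'c'  n7⇒n9 (via fail)
[39] read 'c'  n9⇒n12
[40] read 'b'  n12⇒n13
[41] read 'b'  n13⇒n14  → match P1@[40:41]
[42] read 'a'  n14⇒n15  → match P3@[42:42],P6@[37:42]
[43] read 'c'  n15⇒n11 (via fail)  → match P5@[42:43]
[44] read 'a'  n11⇒n16 (via fail)  → match P3@[44:44],P7@[43:44]
[45] read 'c'  n16⇒n11 (via fail)  → match P5@[44:45]
[46] read 'a'  n11⇒n16 (via fail)  → match P3@[46:46],P7@[45:46]
[47] read 'a'  n16⇒n2 (via fail)  → match P3@[47:47]
[48] read 'b'  n2⇒n5 (via fail)
[49] read 'c'  n5⇒n7  → match P2@[48:49]
[50] read 'c'  n7⇒n9 (via fail)
[51] read 'a'  n9⇒n10  → match P3@[51:51],P4@[49:51],P7@[50:51]
[52] read 'c'  n10⇒n11 (via fail)  → match P5@[51:52]
[53] read 'c'  n11⇒n9 (via fail)
[54] read 'a'  n9⇒n10  → match P3@[54:54],P4@[52:54],P7@[53:54]
[55] read 'b'  n10⇒n5 (via fail)
[56] read 'a'  n5⇒n1 (via fail)  → match P3@[56:56]
[57] read 'b'  n1⇒n5 (via fail)
[58] read 'c'  n5⇒n7  → match P2@[57:58]
[59] read 'c'  n7⇒n9 (via fail)
[60] read 'a'  n9⇒n10  → match P3@[60:60],P4@[58:60],P7@[59:60]
[61] read 'c'  n10⇒n11 (via fail)  → match P5@[60:61]
[62] read 'c'  n11⇒n9 (via fail)
[63] read 'a'  n9⇒n10  → match P3@[63:63],P4@[61:63],P7@[62:63]
[64] read 'b'  n10⇒n5 (via fail)
[65] read 'c'  n5⇒n7  → match P2@[64:65]
[66] read 'c'  n7⇒n9 (via fail)

All matches (sorted): [[3,2],[7,1],[8,3],[8,6],[10,1],[11,3],[13,1],[14,2],[18,1],[19,3],[19,6],[21,2],[23,3],[24,3],[25,5],[26,0],[26,3],[26,7],[28,3],[29,5],[30,3],[30,7],[32,1],[33,2],[34,3],[34,7],[36,1],[37,2],[41,1],[42,3],[42,6],[43,5],[44,3],[44,7],[45,5],[46,3],[46,7],[47,3],[49,2],[51,3],[51,4],[51,7],[52,5],[54,3],[54,4],[54,7],[56,3],[58,2],[60,3],[60,4],[60,7],[61,5],[63,3],[63,4],[63,7],[65,2]]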